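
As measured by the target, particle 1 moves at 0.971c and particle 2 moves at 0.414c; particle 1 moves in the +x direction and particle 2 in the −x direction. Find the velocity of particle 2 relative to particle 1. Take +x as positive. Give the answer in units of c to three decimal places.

-0.988c

β_A = 0.971, β_B = -0.414.
Transform to A's frame with the inverse velocity-addition law: u' = (u − v)/(1 − uv/c²), taking u = β_B and v = β_A.
u' = (-0.414 − 0.971) / (1 − (0.971)(-0.414)) = -1.3850/1.4020 = -0.9879.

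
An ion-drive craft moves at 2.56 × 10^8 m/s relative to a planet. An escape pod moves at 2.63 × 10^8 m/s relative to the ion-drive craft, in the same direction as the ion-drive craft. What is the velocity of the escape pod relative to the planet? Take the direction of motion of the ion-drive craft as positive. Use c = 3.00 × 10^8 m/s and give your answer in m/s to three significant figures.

2.97 × 10^8 m/s

In units of c (dividing by 3.00 × 10^8 m/s): v = 0.853, u' = 0.877.
u = (u' + v)/(1 + u'v/c²):
u = (0.877 + 0.853) / (1 + 0.877·0.853) = 1.7300/1.7481 = 0.9897
(Galilean addition would give +1.730c, exceeding c.)
Converting back: u = 0.9897 × 3.00 × 10^8 m/s.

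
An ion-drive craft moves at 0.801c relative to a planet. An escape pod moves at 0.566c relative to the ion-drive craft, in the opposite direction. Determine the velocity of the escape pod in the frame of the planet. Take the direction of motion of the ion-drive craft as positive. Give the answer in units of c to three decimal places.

+0.430c

With v = 0.801 and u' = -0.566 (in units of c),
u = (u' + v)/(1 + u'v/c²):
u = (-0.566 + 0.801) / (1 + (-0.566)·0.801) = 0.2350/0.5466 = 0.4299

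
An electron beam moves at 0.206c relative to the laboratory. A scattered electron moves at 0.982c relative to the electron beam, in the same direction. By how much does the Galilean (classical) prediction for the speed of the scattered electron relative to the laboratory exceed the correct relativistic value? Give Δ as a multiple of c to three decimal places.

Δ = 0.200c

Galilean: u_cl = 0.982 + 0.206 = 1.1880.
Relativistic: u_rel = (0.982 + 0.206) / (1 + 0.982·0.206) = 1.1880/1.2023 = 0.9881.
Δ = 1.1880 − 0.9881 = 0.1999.
(The classical prediction exceeds c; the relativistic result does not.)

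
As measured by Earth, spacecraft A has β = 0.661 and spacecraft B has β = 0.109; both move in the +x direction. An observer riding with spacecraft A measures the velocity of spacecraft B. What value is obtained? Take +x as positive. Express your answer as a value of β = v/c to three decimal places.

β = -0.595

β_A = 0.661, β_B = 0.109.
Transform to A's frame with the inverse velocity-addition law: u' = (u − v)/(1 − uv/c²), taking u = β_B and v = β_A.
u' = (0.109 − 0.661) / (1 − (0.661)(0.109)) = -0.5520/0.9280 = -0.5949.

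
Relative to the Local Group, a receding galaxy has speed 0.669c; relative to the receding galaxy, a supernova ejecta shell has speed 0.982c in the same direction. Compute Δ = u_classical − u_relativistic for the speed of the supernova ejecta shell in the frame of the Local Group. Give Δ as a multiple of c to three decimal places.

Δ = 0.655c

Galilean: u_cl = 0.982 + 0.669 = 1.6510.
Relativistic: u_rel = (0.982 + 0.669) / (1 + 0.982·0.669) = 1.6510/1.6570 = 0.9964.
Δ = 1.6510 − 0.9964 = 0.6546.
(The classical prediction exceeds c; the relativistic result does not.)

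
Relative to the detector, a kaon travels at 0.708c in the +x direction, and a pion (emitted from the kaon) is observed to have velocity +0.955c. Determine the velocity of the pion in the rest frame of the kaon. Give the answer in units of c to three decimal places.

Invert the composition law: u' = (u − v)/(1 − uv/c²).
u' = (0.955 − 0.708) / (1 − (0.955)(0.708)) = 0.2470/0.3239 = 0.7627.

+0.763c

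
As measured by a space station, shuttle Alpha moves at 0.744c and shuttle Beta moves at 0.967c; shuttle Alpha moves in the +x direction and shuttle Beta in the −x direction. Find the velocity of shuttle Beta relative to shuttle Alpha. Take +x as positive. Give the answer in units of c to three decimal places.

β_A = 0.744, β_B = -0.967.
Transform to A's frame with the inverse velocity-addition law: u' = (u − v)/(1 − uv/c²), taking u = β_B and v = β_A.
u' = (-0.967 − 0.744) / (1 − (0.744)(-0.967)) = -1.7110/1.7194 = -0.9951.

-0.995c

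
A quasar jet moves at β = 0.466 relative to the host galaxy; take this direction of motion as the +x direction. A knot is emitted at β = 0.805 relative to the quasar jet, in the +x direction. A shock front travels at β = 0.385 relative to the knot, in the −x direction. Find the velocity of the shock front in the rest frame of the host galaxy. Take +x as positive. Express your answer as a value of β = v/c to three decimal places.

Apply u = (u' + v)/(1 + u'v/c²) successively, working outward toward the host galaxy.
Start: velocity of the quasar jet relative to the host galaxy = 0.4660c.
Compose with the knot (u' = 0.805 in the quasar jet frame): u_1 = (0.805 + 0.466) / (1 + 0.805·0.466) = 1.2710/1.3751 = 0.9243.
Compose with the shock front (u' = -0.385 in the knot frame): u_2 = (-0.385 + 0.924) / (1 + (-0.385)·0.924) = 0.5393/0.6442 = 0.8372.

β = +0.837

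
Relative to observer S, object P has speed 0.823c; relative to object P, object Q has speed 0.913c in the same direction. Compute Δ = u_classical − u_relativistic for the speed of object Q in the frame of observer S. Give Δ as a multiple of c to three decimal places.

Δ = 0.745c

Galilean: u_cl = 0.913 + 0.823 = 1.7360.
Relativistic: u_rel = (0.913 + 0.823) / (1 + 0.913·0.823) = 1.7360/1.7514 = 0.9912.
Δ = 1.7360 − 0.9912 = 0.7448.
(The classical prediction exceeds c; the relativistic result does not.)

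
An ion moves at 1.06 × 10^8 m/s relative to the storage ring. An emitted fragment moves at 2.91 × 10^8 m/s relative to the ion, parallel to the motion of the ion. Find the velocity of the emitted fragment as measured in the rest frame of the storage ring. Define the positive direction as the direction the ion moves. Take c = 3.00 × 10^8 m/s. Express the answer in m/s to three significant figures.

In units of c (dividing by 3.00 × 10^8 m/s): v = 0.353, u' = 0.970.
u = (u' + v)/(1 + u'v/c²):
u = (0.970 + 0.353) / (1 + 0.970·0.353) = 1.3233/1.3427 = 0.9856
Converting back: u = 0.9856 × 3.00 × 10^8 m/s.

2.96 × 10^8 m/s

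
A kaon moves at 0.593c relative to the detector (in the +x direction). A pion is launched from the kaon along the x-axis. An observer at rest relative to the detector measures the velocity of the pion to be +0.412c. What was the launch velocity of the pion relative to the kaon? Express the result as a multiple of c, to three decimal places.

-0.240c

Invert the composition law: u' = (u − v)/(1 − uv/c²).
u' = (0.412 − 0.593) / (1 − (0.412)(0.593)) = -0.1810/0.7557 = -0.2395.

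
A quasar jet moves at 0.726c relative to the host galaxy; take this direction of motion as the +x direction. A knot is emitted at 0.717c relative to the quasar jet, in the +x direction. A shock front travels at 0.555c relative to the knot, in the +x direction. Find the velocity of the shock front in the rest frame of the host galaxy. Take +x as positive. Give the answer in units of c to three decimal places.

0.985c

Apply u = (u' + v)/(1 + u'v/c²) successively, working outward toward the host galaxy.
Start: velocity of the quasar jet relative to the host galaxy = 0.7260c.
Compose with the knot (u' = 0.717 in the quasar jet frame): u_1 = (0.717 + 0.726) / (1 + 0.717·0.726) = 1.4430/1.5205 = 0.9490.
Compose with the shock front (u' = 0.555 in the knot frame): u_2 = (0.555 + 0.949) / (1 + 0.555·0.949) = 1.5040/1.5267 = 0.9851.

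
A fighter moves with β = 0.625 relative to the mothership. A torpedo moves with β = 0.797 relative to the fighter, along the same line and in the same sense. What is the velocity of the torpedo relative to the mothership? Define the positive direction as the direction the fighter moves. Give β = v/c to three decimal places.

With v = 0.625 and u' = 0.797 (in units of c),
u = (u' + v)/(1 + u'v/c²):
u = (0.797 + 0.625) / (1 + 0.797·0.625) = 1.4220/1.4981 = 0.9492

β = 0.949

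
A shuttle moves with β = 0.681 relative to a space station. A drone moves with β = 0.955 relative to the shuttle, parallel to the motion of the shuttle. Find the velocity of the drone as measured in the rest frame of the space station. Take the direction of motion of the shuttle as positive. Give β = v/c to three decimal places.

β = 0.991

With v = 0.681 and u' = 0.955 (in units of c),
u = (u' + v)/(1 + u'v/c²):
u = (0.955 + 0.681) / (1 + 0.955·0.681) = 1.6360/1.6504 = 0.9913
(Galilean addition would give +1.636c, exceeding c.)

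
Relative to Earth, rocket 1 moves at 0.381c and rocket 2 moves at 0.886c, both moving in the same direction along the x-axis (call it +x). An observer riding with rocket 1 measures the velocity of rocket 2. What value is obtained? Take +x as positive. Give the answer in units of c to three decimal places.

+0.762c

β_A = 0.381, β_B = 0.886.
Transform to A's frame with the inverse velocity-addition law: u' = (u − v)/(1 − uv/c²), taking u = β_B and v = β_A.
u' = (0.886 − 0.381) / (1 − (0.381)(0.886)) = 0.5050/0.6624 = 0.7623.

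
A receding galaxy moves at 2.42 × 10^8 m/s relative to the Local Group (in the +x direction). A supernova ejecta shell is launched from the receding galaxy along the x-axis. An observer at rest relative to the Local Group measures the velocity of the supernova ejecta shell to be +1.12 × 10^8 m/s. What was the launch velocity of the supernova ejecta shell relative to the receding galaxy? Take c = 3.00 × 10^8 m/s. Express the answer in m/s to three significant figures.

v = 0.807c, u = 0.373c.
Invert the composition law: u' = (u − v)/(1 − uv/c²).
u' = (0.373 − 0.807) / (1 − (0.373)(0.807)) = -0.4333/0.6988 = -0.6201.
u' = -0.6201 × 3.00 × 10^8 m/s.

-1.86 × 10^8 m/s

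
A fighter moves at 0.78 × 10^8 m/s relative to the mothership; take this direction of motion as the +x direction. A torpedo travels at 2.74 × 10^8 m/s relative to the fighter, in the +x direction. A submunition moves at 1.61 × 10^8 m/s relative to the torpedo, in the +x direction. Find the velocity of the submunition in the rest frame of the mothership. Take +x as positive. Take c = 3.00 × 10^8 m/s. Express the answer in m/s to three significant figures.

2.95 × 10^8 m/s

Apply u = (u' + v)/(1 + u'v/c²) successively, working outward toward the mothership.
(Dividing each given speed by c = 3.00 × 10^8 m/s to work in units of c.)
Start: velocity of the fighter relative to the mothership = 0.2600c.
Compose with the torpedo (u' = 0.913 in the fighter frame): u_1 = (0.913 + 0.260) / (1 + 0.913·0.260) = 1.1733/1.2375 = 0.9482.
Compose with the submunition (u' = 0.537 in the torpedo frame): u_2 = (0.537 + 0.948) / (1 + 0.537·0.948) = 1.4848/1.5089 = 0.9841.
So u = 0.9841 × 3.00 × 10^8 m/s.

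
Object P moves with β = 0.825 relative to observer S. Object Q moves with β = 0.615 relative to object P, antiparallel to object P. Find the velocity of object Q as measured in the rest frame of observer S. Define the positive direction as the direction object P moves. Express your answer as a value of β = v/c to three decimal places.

With v = 0.825 and u' = -0.615 (in units of c),
u = (u' + v)/(1 + u'v/c²):
u = (-0.615 + 0.825) / (1 + (-0.615)·0.825) = 0.2100/0.4926 = 0.4263

β = +0.426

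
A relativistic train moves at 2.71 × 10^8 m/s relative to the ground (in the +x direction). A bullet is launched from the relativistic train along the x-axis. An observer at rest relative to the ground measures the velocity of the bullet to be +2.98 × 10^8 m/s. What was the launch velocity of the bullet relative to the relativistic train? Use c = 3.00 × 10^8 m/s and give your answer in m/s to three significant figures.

+2.63 × 10^8 m/s

v = 0.903c, u = 0.993c.
Invert the composition law: u' = (u − v)/(1 − uv/c²).
u' = (0.993 − 0.903) / (1 − (0.993)(0.903)) = 0.0900/0.1027 = 0.8764.
u' = 0.8764 × 3.00 × 10^8 m/s.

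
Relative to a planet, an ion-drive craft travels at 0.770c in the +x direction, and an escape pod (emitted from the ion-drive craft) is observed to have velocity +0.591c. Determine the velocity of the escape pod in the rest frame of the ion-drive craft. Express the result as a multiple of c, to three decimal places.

-0.328c

Invert the composition law: u' = (u − v)/(1 − uv/c²).
u' = (0.591 − 0.770) / (1 − (0.591)(0.770)) = -0.1790/0.5449 = -0.3285.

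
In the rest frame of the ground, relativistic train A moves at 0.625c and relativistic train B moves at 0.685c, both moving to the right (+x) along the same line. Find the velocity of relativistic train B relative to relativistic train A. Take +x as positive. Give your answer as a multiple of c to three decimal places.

β_A = 0.625, β_B = 0.685.
Transform to A's frame with the inverse velocity-addition law: u' = (u − v)/(1 − uv/c²), taking u = β_B and v = β_A.
u' = (0.685 − 0.625) / (1 − (0.625)(0.685)) = 0.0600/0.5719 = 0.1049.

+0.105c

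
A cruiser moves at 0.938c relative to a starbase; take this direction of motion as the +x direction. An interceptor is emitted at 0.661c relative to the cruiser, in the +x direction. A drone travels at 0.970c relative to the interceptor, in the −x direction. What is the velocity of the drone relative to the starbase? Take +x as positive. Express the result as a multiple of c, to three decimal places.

Apply u = (u' + v)/(1 + u'v/c²) successively, working outward toward the starbase.
Start: velocity of the cruiser relative to the starbase = 0.9380c.
Compose with the interceptor (u' = 0.661 in the cruiser frame): u_1 = (0.661 + 0.938) / (1 + 0.661·0.938) = 1.5990/1.6200 = 0.9870.
Compose with the drone (u' = -0.970 in the interceptor frame): u_2 = (-0.970 + 0.987) / (1 + (-0.970)·0.987) = 0.0170/0.0426 = 0.3998.

+0.400c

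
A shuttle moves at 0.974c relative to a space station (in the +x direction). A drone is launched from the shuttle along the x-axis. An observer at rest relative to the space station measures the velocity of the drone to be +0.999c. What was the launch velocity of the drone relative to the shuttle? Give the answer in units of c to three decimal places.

Invert the composition law: u' = (u − v)/(1 − uv/c²).
u' = (0.999 − 0.974) / (1 − (0.999)(0.974)) = 0.0250/0.0270 = 0.9268.

+0.927c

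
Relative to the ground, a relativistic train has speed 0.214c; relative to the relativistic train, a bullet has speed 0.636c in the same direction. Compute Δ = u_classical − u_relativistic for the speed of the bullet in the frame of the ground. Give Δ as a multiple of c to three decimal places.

Galilean: u_cl = 0.636 + 0.214 = 0.8500.
Relativistic: u_rel = (0.636 + 0.214) / (1 + 0.636·0.214) = 0.8500/1.1361 = 0.7482.
Δ = 0.8500 − 0.7482 = 0.1018.

Δ = 0.102c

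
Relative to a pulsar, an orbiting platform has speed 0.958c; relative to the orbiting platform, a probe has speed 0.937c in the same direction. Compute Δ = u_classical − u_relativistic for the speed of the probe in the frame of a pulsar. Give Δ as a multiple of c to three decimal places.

Galilean: u_cl = 0.937 + 0.958 = 1.8950.
Relativistic: u_rel = (0.937 + 0.958) / (1 + 0.937·0.958) = 1.8950/1.8976 = 0.9986.
Δ = 1.8950 − 0.9986 = 0.8964.
(The classical prediction exceeds c; the relativistic result does not.)

Δ = 0.896c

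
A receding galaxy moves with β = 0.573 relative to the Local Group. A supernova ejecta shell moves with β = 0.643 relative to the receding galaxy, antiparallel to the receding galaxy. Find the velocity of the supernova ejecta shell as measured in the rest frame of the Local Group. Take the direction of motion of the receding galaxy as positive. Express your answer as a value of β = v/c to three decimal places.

With v = 0.573 and u' = -0.643 (in units of c),
u = (u' + v)/(1 + u'v/c²):
u = (-0.643 + 0.573) / (1 + (-0.643)·0.573) = -0.0700/0.6316 = -0.1108
(Galilean addition would give -0.070c.)

β = -0.111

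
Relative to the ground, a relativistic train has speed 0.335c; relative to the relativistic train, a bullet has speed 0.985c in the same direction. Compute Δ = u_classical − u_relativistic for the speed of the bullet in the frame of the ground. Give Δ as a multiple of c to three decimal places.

Δ = 0.328c

Galilean: u_cl = 0.985 + 0.335 = 1.3200.
Relativistic: u_rel = (0.985 + 0.335) / (1 + 0.985·0.335) = 1.3200/1.3300 = 0.9925.
Δ = 1.3200 − 0.9925 = 0.3275.
(The classical prediction exceeds c; the relativistic result does not.)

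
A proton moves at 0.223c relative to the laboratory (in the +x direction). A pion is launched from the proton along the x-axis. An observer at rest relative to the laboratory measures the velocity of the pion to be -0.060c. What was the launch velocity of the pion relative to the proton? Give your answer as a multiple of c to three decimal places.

-0.279c

Invert the composition law: u' = (u − v)/(1 − uv/c²).
u' = (-0.060 − 0.223) / (1 − (-0.060)(0.223)) = -0.2830/1.0134 = -0.2793.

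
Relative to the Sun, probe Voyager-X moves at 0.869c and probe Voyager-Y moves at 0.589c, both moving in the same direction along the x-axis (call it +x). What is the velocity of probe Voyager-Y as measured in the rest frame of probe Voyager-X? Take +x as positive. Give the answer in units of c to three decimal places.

-0.574c

β_A = 0.869, β_B = 0.589.
Transform to A's frame with the inverse velocity-addition law: u' = (u − v)/(1 − uv/c²), taking u = β_B and v = β_A.
u' = (0.589 − 0.869) / (1 − (0.869)(0.589)) = -0.2800/0.4882 = -0.5736.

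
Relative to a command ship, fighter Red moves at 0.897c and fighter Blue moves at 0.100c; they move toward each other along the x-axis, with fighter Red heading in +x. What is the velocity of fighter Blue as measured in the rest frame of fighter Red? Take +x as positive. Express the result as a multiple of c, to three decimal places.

-0.915c

β_A = 0.897, β_B = -0.100.
Transform to A's frame with the inverse velocity-addition law: u' = (u − v)/(1 − uv/c²), taking u = β_B and v = β_A.
u' = (-0.100 − 0.897) / (1 − (0.897)(-0.100)) = -0.9970/1.0897 = -0.9149.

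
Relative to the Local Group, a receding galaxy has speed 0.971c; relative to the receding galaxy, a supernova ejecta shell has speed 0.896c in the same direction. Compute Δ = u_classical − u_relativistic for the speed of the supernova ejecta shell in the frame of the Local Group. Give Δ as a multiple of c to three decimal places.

Δ = 0.869c

Galilean: u_cl = 0.896 + 0.971 = 1.8670.
Relativistic: u_rel = (0.896 + 0.971) / (1 + 0.896·0.971) = 1.8670/1.8700 = 0.9984.
Δ = 1.8670 − 0.9984 = 0.8686.
(The classical prediction exceeds c; the relativistic result does not.)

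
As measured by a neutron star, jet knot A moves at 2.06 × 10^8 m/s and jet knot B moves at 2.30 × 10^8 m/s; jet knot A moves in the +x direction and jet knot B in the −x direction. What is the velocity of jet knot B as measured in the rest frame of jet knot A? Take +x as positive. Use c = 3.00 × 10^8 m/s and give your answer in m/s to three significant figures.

-2.86 × 10^8 m/s

β_A = 0.687, β_B = -0.767 (dividing each by c = 3.00 × 10^8 m/s).
Transform to A's frame with the inverse velocity-addition law: u' = (u − v)/(1 − uv/c²), taking u = β_B and v = β_A.
u' = (-0.767 − 0.687) / (1 − (0.687)(-0.767)) = -1.4533/1.5264 = -0.9521.
u' = -0.9521 × 3.00 × 10^8 m/s.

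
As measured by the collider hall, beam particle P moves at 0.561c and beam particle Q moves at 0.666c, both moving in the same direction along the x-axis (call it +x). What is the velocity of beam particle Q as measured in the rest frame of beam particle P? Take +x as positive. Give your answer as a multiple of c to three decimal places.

+0.168c

β_A = 0.561, β_B = 0.666.
Transform to A's frame with the inverse velocity-addition law: u' = (u − v)/(1 − uv/c²), taking u = β_B and v = β_A.
u' = (0.666 − 0.561) / (1 − (0.561)(0.666)) = 0.1050/0.6264 = 0.1676.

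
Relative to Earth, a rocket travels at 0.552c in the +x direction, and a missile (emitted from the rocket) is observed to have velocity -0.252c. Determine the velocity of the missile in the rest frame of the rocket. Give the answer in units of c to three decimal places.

Invert the composition law: u' = (u − v)/(1 − uv/c²).
u' = (-0.252 − 0.552) / (1 − (-0.252)(0.552)) = -0.8040/1.1391 = -0.7058.

-0.706c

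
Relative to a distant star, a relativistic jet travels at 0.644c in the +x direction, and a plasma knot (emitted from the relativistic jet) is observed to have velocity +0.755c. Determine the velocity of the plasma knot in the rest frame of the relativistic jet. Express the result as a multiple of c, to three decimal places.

Invert the composition law: u' = (u − v)/(1 − uv/c²).
u' = (0.755 − 0.644) / (1 − (0.755)(0.644)) = 0.1110/0.5138 = 0.2160.

+0.216c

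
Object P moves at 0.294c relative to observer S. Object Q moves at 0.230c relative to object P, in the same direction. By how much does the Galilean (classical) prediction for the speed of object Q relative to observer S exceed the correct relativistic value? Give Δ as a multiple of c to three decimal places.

Δ = 0.033c

Galilean: u_cl = 0.230 + 0.294 = 0.5240.
Relativistic: u_rel = (0.230 + 0.294) / (1 + 0.230·0.294) = 0.5240/1.0676 = 0.4908.
Δ = 0.5240 − 0.4908 = 0.0332.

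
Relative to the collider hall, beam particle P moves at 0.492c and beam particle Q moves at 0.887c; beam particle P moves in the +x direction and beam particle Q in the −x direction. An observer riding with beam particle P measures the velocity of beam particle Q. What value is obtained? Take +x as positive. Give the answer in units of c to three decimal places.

β_A = 0.492, β_B = -0.887.
Transform to A's frame with the inverse velocity-addition law: u' = (u − v)/(1 − uv/c²), taking u = β_B and v = β_A.
u' = (-0.887 − 0.492) / (1 − (0.492)(-0.887)) = -1.3790/1.4364 = -0.9600.

-0.960c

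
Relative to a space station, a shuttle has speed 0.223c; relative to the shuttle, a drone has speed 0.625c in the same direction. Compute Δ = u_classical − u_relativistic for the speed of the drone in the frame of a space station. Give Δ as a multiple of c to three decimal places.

Galilean: u_cl = 0.625 + 0.223 = 0.8480.
Relativistic: u_rel = (0.625 + 0.223) / (1 + 0.625·0.223) = 0.8480/1.1394 = 0.7443.
Δ = 0.8480 − 0.7443 = 0.1037.

Δ = 0.104c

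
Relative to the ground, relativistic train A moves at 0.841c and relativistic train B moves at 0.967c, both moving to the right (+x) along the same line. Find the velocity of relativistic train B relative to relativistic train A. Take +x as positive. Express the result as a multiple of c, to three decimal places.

β_A = 0.841, β_B = 0.967.
Transform to A's frame with the inverse velocity-addition law: u' = (u − v)/(1 − uv/c²), taking u = β_B and v = β_A.
u' = (0.967 − 0.841) / (1 − (0.841)(0.967)) = 0.1260/0.1868 = 0.6747.

+0.675c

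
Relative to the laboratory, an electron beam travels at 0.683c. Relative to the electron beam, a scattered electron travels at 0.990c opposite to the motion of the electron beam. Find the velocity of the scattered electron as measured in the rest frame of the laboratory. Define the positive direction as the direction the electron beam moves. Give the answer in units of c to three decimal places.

-0.948c

With v = 0.683 and u' = -0.990 (in units of c),
u = (u' + v)/(1 + u'v/c²):
u = (-0.990 + 0.683) / (1 + (-0.990)·0.683) = -0.3070/0.3238 = -0.9480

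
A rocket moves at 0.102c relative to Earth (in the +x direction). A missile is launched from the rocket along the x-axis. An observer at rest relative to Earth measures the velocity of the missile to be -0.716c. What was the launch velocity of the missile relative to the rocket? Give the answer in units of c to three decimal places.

Invert the composition law: u' = (u − v)/(1 − uv/c²).
u' = (-0.716 − 0.102) / (1 − (-0.716)(0.102)) = -0.8180/1.0730 = -0.7623.

-0.762c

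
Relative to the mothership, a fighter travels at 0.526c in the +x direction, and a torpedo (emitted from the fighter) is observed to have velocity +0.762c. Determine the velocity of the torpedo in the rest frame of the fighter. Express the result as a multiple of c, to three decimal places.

+0.394c

Invert the composition law: u' = (u − v)/(1 − uv/c²).
u' = (0.762 − 0.526) / (1 − (0.762)(0.526)) = 0.2360/0.5992 = 0.3939.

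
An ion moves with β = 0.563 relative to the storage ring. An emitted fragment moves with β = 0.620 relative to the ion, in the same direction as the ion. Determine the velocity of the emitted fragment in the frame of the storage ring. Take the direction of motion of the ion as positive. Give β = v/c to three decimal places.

With v = 0.563 and u' = 0.620 (in units of c),
u = (u' + v)/(1 + u'v/c²):
u = (0.620 + 0.563) / (1 + 0.620·0.563) = 1.1830/1.3491 = 0.8769

β = 0.877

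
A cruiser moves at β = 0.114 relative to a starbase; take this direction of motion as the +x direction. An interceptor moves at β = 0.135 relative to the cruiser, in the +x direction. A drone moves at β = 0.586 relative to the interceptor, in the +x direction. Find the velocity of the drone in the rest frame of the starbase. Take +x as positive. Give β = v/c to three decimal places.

Apply u = (u' + v)/(1 + u'v/c²) successively, working outward toward the starbase.
Start: velocity of the cruiser relative to the starbase = 0.1140c.
Compose with the interceptor (u' = 0.135 in the cruiser frame): u_1 = (0.135 + 0.114) / (1 + 0.135·0.114) = 0.2490/1.0154 = 0.2452.
Compose with the drone (u' = 0.586 in the interceptor frame): u_2 = (0.586 + 0.245) / (1 + 0.586·0.245) = 0.8312/1.1437 = 0.7268.

β = 0.727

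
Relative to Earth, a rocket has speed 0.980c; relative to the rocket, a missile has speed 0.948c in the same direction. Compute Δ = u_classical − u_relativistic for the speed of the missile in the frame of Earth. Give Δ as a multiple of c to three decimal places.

Galilean: u_cl = 0.948 + 0.980 = 1.9280.
Relativistic: u_rel = (0.948 + 0.980) / (1 + 0.948·0.980) = 1.9280/1.9290 = 0.9995.
Δ = 1.9280 − 0.9995 = 0.9285.
(The classical prediction exceeds c; the relativistic result does not.)

Δ = 0.929c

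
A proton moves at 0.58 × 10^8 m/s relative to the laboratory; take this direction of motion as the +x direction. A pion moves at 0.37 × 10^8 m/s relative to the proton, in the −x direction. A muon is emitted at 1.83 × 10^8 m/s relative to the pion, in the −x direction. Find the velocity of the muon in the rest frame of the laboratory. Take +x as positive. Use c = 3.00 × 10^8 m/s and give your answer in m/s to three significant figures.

-1.69 × 10^8 m/s

Apply u = (u' + v)/(1 + u'v/c²) successively, working outward toward the laboratory.
(Dividing each given speed by c = 3.00 × 10^8 m/s to work in units of c.)
Start: velocity of the proton relative to the laboratory = 0.1933c.
Compose with the pion (u' = -0.123 in the proton frame): u_1 = (-0.123 + 0.193) / (1 + (-0.123)·0.193) = 0.0700/0.9762 = 0.0717.
Compose with the muon (u' = -0.610 in the pion frame): u_2 = (-0.610 + 0.072) / (1 + (-0.610)·0.072) = -0.5383/0.9563 = -0.5629.
So u = -0.5629 × 3.00 × 10^8 m/s.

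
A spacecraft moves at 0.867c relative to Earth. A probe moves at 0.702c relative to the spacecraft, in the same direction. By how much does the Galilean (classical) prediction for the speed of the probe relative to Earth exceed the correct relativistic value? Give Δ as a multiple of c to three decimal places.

Δ = 0.594c

Galilean: u_cl = 0.702 + 0.867 = 1.5690.
Relativistic: u_rel = (0.702 + 0.867) / (1 + 0.702·0.867) = 1.5690/1.6086 = 0.9754.
Δ = 1.5690 − 0.9754 = 0.5936.
(The classical prediction exceeds c; the relativistic result does not.)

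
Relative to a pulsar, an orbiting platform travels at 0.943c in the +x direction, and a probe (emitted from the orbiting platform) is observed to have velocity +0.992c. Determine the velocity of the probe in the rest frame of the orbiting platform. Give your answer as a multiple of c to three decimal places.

Invert the composition law: u' = (u − v)/(1 − uv/c²).
u' = (0.992 − 0.943) / (1 − (0.992)(0.943)) = 0.0490/0.0645 = 0.7592.

+0.759c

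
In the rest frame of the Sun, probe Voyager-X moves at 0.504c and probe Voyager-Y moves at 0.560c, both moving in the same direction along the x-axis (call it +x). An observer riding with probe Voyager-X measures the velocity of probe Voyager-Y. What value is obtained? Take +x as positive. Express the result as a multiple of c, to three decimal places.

+0.078c

β_A = 0.504, β_B = 0.560.
Transform to A's frame with the inverse velocity-addition law: u' = (u − v)/(1 − uv/c²), taking u = β_B and v = β_A.
u' = (0.560 − 0.504) / (1 − (0.504)(0.560)) = 0.0560/0.7178 = 0.0780.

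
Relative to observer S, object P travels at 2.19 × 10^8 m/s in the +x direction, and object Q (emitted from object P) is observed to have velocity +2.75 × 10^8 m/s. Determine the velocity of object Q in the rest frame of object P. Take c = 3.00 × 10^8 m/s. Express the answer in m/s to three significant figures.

+1.69 × 10^8 m/s

v = 0.730c, u = 0.917c.
Invert the composition law: u' = (u − v)/(1 − uv/c²).
u' = (0.917 − 0.730) / (1 − (0.917)(0.730)) = 0.1867/0.3308 = 0.5642.
u' = 0.5642 × 3.00 × 10^8 m/s.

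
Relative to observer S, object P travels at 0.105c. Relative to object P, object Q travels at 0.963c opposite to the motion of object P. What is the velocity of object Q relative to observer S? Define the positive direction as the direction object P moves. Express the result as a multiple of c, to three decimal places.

With v = 0.105 and u' = -0.963 (in units of c),
u = (u' + v)/(1 + u'v/c²):
u = (-0.963 + 0.105) / (1 + (-0.963)·0.105) = -0.8580/0.8989 = -0.9545

-0.955c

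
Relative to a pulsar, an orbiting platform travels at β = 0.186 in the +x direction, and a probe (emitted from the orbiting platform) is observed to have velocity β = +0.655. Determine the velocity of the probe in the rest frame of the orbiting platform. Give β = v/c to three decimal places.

β = +0.534

Invert the composition law: u' = (u − v)/(1 − uv/c²).
u' = (0.655 − 0.186) / (1 − (0.655)(0.186)) = 0.4690/0.8782 = 0.5341.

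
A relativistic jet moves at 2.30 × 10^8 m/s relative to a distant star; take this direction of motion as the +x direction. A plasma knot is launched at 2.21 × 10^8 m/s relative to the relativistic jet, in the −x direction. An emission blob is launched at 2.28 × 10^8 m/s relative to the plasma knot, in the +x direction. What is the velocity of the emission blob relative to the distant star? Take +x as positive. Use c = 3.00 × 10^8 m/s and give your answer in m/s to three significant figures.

Apply u = (u' + v)/(1 + u'v/c²) successively, working outward toward the distant star.
(Dividing each given speed by c = 3.00 × 10^8 m/s to work in units of c.)
Start: velocity of the relativistic jet relative to the distant star = 0.7667c.
Compose with the plasma knot (u' = -0.737 in the relativistic jet frame): u_1 = (-0.737 + 0.767) / (1 + (-0.737)·0.767) = 0.0300/0.4352 = 0.0689.
Compose with the emission blob (u' = 0.760 in the plasma knot frame): u_2 = (0.760 + 0.069) / (1 + 0.760·0.069) = 0.8289/1.0524 = 0.7877.
So u = 0.7877 × 3.00 × 10^8 m/s.

+2.36 × 10^8 m/s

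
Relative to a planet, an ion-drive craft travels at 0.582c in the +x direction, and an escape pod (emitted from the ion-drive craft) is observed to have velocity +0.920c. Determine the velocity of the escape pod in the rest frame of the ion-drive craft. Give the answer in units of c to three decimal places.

Invert the composition law: u' = (u − v)/(1 − uv/c²).
u' = (0.920 − 0.582) / (1 − (0.920)(0.582)) = 0.3380/0.4646 = 0.7276.

+0.728c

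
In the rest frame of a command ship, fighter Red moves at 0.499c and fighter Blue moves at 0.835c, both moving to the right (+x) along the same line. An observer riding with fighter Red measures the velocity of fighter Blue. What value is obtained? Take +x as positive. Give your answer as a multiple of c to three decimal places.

β_A = 0.499, β_B = 0.835.
Transform to A's frame with the inverse velocity-addition law: u' = (u − v)/(1 − uv/c²), taking u = β_B and v = β_A.
u' = (0.835 − 0.499) / (1 − (0.499)(0.835)) = 0.3360/0.5833 = 0.5760.

+0.576c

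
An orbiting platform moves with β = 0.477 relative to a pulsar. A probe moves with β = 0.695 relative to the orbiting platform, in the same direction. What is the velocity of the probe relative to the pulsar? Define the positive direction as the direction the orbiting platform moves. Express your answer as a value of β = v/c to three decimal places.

With v = 0.477 and u' = 0.695 (in units of c),
u = (u' + v)/(1 + u'v/c²):
u = (0.695 + 0.477) / (1 + 0.695·0.477) = 1.1720/1.3315 = 0.8802

β = 0.880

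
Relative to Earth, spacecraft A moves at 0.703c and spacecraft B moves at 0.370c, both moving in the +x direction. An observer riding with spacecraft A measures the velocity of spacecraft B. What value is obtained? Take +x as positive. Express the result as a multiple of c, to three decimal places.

-0.450c

β_A = 0.703, β_B = 0.370.
Transform to A's frame with the inverse velocity-addition law: u' = (u − v)/(1 − uv/c²), taking u = β_B and v = β_A.
u' = (0.370 − 0.703) / (1 − (0.703)(0.370)) = -0.3330/0.7399 = -0.4501.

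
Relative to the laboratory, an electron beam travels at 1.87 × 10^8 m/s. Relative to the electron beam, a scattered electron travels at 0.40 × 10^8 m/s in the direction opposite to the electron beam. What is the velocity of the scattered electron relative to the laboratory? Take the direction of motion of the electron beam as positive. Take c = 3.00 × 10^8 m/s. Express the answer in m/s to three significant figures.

In units of c (dividing by 3.00 × 10^8 m/s): v = 0.623, u' = -0.133.
u = (u' + v)/(1 + u'v/c²):
u = (-0.133 + 0.623) / (1 + (-0.133)·0.623) = 0.4900/0.9169 = 0.5344
(Galilean addition would give +0.490c.)
Converting back: u = 0.5344 × 3.00 × 10^8 m/s.

+1.60 × 10^8 m/s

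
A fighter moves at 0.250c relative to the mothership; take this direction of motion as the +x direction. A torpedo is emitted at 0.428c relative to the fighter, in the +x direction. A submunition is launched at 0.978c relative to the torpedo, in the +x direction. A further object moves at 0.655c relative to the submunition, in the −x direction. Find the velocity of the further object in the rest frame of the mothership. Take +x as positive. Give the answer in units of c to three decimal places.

Apply u = (u' + v)/(1 + u'v/c²) successively, working outward toward the mothership.
Start: velocity of the fighter relative to the mothership = 0.2500c.
Compose with the torpedo (u' = 0.428 in the fighter frame): u_1 = (0.428 + 0.250) / (1 + 0.428·0.250) = 0.6780/1.1070 = 0.6125.
Compose with the submunition (u' = 0.978 in the torpedo frame): u_2 = (0.978 + 0.612) / (1 + 0.978·0.612) = 1.5905/1.5990 = 0.9947.
Compose with the further object (u' = -0.655 in the submunition frame): u_3 = (-0.655 + 0.995) / (1 + (-0.655)·0.995) = 0.3397/0.3485 = 0.9747.

+0.975c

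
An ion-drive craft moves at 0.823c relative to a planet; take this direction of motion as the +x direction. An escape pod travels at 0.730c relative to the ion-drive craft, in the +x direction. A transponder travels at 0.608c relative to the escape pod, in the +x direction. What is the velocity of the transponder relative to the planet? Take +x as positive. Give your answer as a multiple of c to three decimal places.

Apply u = (u' + v)/(1 + u'v/c²) successively, working outward toward the planet.
Start: velocity of the ion-drive craft relative to the planet = 0.8230c.
Compose with the escape pod (u' = 0.730 in the ion-drive craft frame): u_1 = (0.730 + 0.823) / (1 + 0.730·0.823) = 1.5530/1.6008 = 0.9701.
Compose with the transponder (u' = 0.608 in the escape pod frame): u_2 = (0.608 + 0.970) / (1 + 0.608·0.970) = 1.5781/1.5898 = 0.9926.

0.993c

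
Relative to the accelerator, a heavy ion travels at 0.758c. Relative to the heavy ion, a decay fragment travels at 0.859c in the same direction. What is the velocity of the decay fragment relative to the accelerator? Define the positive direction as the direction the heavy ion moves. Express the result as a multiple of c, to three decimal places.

With v = 0.758 and u' = 0.859 (in units of c),
u = (u' + v)/(1 + u'v/c²):
u = (0.859 + 0.758) / (1 + 0.859·0.758) = 1.6170/1.6511 = 0.9793
(Galilean addition would give +1.617c, exceeding c.)

0.979c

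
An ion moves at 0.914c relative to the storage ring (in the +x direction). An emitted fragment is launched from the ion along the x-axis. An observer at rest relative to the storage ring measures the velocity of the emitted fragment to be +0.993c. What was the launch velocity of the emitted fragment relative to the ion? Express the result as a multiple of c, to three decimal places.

Invert the composition law: u' = (u − v)/(1 − uv/c²).
u' = (0.993 − 0.914) / (1 − (0.993)(0.914)) = 0.0790/0.0924 = 0.8550.

+0.855c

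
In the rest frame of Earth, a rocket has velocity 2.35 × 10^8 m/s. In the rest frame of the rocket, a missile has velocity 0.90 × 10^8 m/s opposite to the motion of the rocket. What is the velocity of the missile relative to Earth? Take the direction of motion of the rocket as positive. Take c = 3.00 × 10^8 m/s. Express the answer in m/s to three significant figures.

In units of c (dividing by 3.00 × 10^8 m/s): v = 0.783, u' = -0.300.
u = (u' + v)/(1 + u'v/c²):
u = (-0.300 + 0.783) / (1 + (-0.300)·0.783) = 0.4833/0.7650 = 0.6318
Converting back: u = 0.6318 × 3.00 × 10^8 m/s.

+1.90 × 10^8 m/s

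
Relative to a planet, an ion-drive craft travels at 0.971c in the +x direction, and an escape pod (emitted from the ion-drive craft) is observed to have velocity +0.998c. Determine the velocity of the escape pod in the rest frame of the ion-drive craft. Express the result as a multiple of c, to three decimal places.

+0.873c

Invert the composition law: u' = (u − v)/(1 − uv/c²).
u' = (0.998 − 0.971) / (1 − (0.998)(0.971)) = 0.0270/0.0309 = 0.8726.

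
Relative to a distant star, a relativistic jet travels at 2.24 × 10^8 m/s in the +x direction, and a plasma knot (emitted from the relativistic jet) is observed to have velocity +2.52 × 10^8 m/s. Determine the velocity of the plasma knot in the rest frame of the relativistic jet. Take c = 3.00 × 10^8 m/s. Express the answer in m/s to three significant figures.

v = 0.747c, u = 0.840c.
Invert the composition law: u' = (u − v)/(1 − uv/c²).
u' = (0.840 − 0.747) / (1 − (0.840)(0.747)) = 0.0933/0.3728 = 0.2504.
u' = 0.2504 × 3.00 × 10^8 m/s.

+7.51 × 10^7 m/s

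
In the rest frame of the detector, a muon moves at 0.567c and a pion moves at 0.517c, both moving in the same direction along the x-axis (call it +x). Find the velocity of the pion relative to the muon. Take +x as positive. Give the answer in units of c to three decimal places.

-0.071c

β_A = 0.567, β_B = 0.517.
Transform to A's frame with the inverse velocity-addition law: u' = (u − v)/(1 − uv/c²), taking u = β_B and v = β_A.
u' = (0.517 − 0.567) / (1 − (0.567)(0.517)) = -0.0500/0.7069 = -0.0707.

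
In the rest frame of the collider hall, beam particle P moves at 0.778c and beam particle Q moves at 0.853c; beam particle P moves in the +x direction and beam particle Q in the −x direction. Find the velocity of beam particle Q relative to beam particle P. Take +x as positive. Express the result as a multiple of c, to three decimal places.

β_A = 0.778, β_B = -0.853.
Transform to A's frame with the inverse velocity-addition law: u' = (u − v)/(1 − uv/c²), taking u = β_B and v = β_A.
u' = (-0.853 − 0.778) / (1 − (0.778)(-0.853)) = -1.6310/1.6636 = -0.9804.

-0.980c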